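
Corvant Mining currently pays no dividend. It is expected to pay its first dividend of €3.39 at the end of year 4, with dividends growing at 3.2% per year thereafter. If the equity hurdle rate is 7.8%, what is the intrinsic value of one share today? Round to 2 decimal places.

Deferred-dividend DDM. At t=3 the remaining stream is a growing perpetuity with first payment D_4 = 3.39.
V_3 = D_4/(r−g) = 3.39/(0.078−0.032) = 73.6957
P₀ = V_3/(1+r)^3 = 73.6957/(1+0.078)^3 = 58.8282

€58.83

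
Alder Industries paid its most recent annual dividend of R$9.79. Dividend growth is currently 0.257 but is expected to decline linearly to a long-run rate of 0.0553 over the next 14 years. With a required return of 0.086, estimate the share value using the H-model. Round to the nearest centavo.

H-model: P₀ = D₀[(1+g_L) + H(g_S−g_L)]/(r−g_L), with H = 14/2 = 7.
P₀ = 9.79 × [(1+0.0553) + 7×(0.257−0.0553)] / (0.086−0.0553)
   = 9.79 × 2.4672 / 0.0307 = 786.7716

R$786.77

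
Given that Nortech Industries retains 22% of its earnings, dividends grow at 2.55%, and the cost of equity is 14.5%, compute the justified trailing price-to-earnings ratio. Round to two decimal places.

Payout ratio b = 1 − 0.22 = 0.78.
Justified trailing P/E = b(1+g)/(r−g) = 0.78×(1+0.0255)/(0.145−0.0255) = 6.6936

6.69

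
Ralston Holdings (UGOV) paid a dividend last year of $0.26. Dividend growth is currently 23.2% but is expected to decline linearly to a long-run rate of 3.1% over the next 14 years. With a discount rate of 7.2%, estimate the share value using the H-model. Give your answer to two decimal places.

H-model: P₀ = D₀[(1+g_L) + H(g_S−g_L)]/(r−g_L), with H = 14/2 = 7.
P₀ = 0.26 × [(1+0.031) + 7×(0.232−0.031)] / (0.072−0.031)
   = 0.26 × 2.4380 / 0.041 = 15.4605

$15.46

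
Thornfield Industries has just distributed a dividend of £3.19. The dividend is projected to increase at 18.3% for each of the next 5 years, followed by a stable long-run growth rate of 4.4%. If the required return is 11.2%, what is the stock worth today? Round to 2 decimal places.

Two-stage DDM. Project D₁…D_5 at 0.183, terminal growth 0.044, discount at r = 0.112.
D_1 = 3.7738
D_2 = 4.4644
D_3 = 5.2813
D_4 = 6.2478
D_5 = 7.3912
Terminal value at t=5: TV = D_6/(r−g) = 7.7164/(0.112−0.044) = 113.4765
P₀ = 3.7738/(1+0.112)^1 + 4.4644/(1+0.112)^2 + 5.2813/(1+0.112)^3 + 6.2478/(1+0.112)^4 + 7.3912/(1+0.112)^5 + 113.4765/(1+0.112)^5 = 86.0174

£86.02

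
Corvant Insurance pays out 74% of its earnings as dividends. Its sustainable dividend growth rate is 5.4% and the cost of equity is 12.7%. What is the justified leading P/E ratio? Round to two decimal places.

Justified leading P/E = b/(r−g) = 0.74/(0.127−0.054) = 10.1370

10.14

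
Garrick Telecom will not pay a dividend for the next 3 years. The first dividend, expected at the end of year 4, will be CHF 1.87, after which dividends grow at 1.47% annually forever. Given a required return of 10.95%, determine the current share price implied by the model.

CHF 14.44

Deferred-dividend DDM. At t=3 the remaining stream is a growing perpetuity with first payment D_4 = 1.87.
V_3 = D_4/(r−g) = 1.87/(0.1095−0.0147) = 19.7257
P₀ = V_3/(1+r)^3 = 19.7257/(1+0.1095)^3 = 14.4428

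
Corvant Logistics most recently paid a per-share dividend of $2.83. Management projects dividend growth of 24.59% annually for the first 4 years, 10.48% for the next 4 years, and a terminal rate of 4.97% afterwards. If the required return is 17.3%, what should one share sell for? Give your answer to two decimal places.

Three-stage DDM. Project D₁…D_8; terminal Gordon value at t=8 with g = 0.0497; discount at r = 0.173.
D_1 = 3.5259
D_2 = 4.3929
D_3 = 5.4731
D_4 = 6.8190
D_5 = 7.5336
D_6 = 8.3231
D_7 = 9.1954
D_8 = 10.1591
TV_8 = 10.6640/(0.173−0.0497) = 86.4880
P₀ = Σ Dₜ/(1+r)ᵗ + TV_8/(1+r)^8 = 49.7539

$49.75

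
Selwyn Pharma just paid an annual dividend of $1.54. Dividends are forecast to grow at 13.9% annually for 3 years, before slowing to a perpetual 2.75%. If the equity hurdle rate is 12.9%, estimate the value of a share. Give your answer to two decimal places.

Two-stage DDM. Project D₁…D_3 at 0.139, terminal growth 0.0275, discount at r = 0.129.
D_1 = 1.7541
D_2 = 1.9979
D_3 = 2.2756
Terminal value at t=3: TV = D_4/(r−g) = 2.3382/(0.129−0.0275) = 23.0360
P₀ = 1.7541/(1+0.129)^1 + 1.9979/(1+0.129)^2 + 2.2756/(1+0.129)^3 + 23.0360/(1+0.129)^3 = 20.7099

$20.71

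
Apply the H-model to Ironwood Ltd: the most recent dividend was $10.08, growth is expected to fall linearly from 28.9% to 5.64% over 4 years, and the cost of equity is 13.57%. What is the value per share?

H-model: P₀ = D₀[(1+g_L) + H(g_S−g_L)]/(r−g_L), with H = 4/2 = 2.
P₀ = 10.08 × [(1+0.0564) + 2×(0.289−0.0564)] / (0.1357−0.0564)
   = 10.08 × 1.5216 / 0.0793 = 193.4140

$193.41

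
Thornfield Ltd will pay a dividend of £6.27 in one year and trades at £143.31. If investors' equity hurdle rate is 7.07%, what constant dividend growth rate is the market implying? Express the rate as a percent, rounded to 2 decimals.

2.69%

From P₀ = D₁/(r − g), the implied growth is g = r − D₁/P₀.
g = 0.0707 − 6.27/143.31 = 0.0707 − 0.04375 = 0.02695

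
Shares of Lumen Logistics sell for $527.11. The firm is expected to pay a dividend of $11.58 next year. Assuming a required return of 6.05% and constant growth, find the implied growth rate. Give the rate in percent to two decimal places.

From P₀ = D₁/(r − g), the implied growth is g = r − D₁/P₀.
g = 0.0605 − 11.58/527.11 = 0.0605 − 0.02197 = 0.03853

3.85%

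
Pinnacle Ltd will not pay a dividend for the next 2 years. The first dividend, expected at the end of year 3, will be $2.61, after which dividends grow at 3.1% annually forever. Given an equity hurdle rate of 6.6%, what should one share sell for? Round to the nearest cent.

$65.62

Deferred-dividend DDM. At t=2 the remaining stream is a growing perpetuity with first payment D_3 = 2.61.
V_2 = D_3/(r−g) = 2.61/(0.066−0.031) = 74.5714
P₀ = V_2/(1+r)^2 = 74.5714/(1+0.066)^2 = 65.6233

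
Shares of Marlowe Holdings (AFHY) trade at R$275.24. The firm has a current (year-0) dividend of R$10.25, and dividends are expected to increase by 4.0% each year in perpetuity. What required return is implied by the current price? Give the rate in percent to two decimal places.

7.87%

Rearranging the constant-growth DDM: r = D₁/P₀ + g.
D₁ = 10.25 × (1 + 0.04) = 10.6600.
r = 10.6600 / 275.24 + 0.04 = 0.03873 + 0.04 = 0.07873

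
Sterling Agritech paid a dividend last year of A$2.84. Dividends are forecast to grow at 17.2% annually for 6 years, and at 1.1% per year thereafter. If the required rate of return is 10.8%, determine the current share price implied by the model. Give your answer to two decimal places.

Two-stage DDM. Project D₁…D_6 at 0.172, terminal growth 0.011, discount at r = 0.108.
D_1 = 3.3285
D_2 = 3.9010
D_3 = 4.5719
D_4 = 5.3583
D_5 = 6.2800
D_6 = 7.3601
Terminal value at t=6: TV = D_7/(r−g) = 7.4411/(0.108−0.011) = 76.7120
P₀ = 3.3285/(1+0.108)^1 + 3.9010/(1+0.108)^2 + 4.5719/(1+0.108)^3 + 5.3583/(1+0.108)^4 + 6.2800/(1+0.108)^5 + 7.3601/(1+0.108)^6 + 76.7120/(1+0.108)^6 = 62.2960

A$62.30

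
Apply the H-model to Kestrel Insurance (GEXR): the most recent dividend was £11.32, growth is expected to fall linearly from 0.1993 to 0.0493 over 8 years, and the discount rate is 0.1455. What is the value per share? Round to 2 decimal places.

H-model: P₀ = D₀[(1+g_L) + H(g_S−g_L)]/(r−g_L), with H = 8/2 = 4.
P₀ = 11.32 × [(1+0.0493) + 4×(0.1993−0.0493)] / (0.1455−0.0493)
   = 11.32 × 1.6493 / 0.0962 = 194.0756

£194.08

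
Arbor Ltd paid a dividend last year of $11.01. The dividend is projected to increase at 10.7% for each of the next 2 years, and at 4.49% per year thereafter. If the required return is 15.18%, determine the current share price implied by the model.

Two-stage DDM. Project D₁…D_2 at 0.107, terminal growth 0.0449, discount at r = 0.1518.
D_1 = 12.1881
D_2 = 13.4922
Terminal value at t=2: TV = D_3/(r−g) = 14.0980/(0.1518−0.0449) = 131.8802
P₀ = 12.1881/(1+0.1518)^1 + 13.4922/(1+0.1518)^2 + 131.8802/(1+0.1518)^2 = 120.1609

$120.16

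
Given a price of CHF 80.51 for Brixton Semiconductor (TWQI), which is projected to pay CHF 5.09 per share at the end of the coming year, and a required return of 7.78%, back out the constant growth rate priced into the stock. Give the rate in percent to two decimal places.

From P₀ = D₁/(r − g), the implied growth is g = r − D₁/P₀.
g = 0.0778 − 5.09/80.51 = 0.0778 − 0.06322 = 0.01458

1.46%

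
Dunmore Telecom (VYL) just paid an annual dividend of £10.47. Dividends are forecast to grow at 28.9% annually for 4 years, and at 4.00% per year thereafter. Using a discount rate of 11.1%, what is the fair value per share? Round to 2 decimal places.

£339.46

Two-stage DDM. Project D₁…D_4 at 0.289, terminal growth 0.04, discount at r = 0.111.
D_1 = 13.4958
D_2 = 17.3961
D_3 = 22.4236
D_4 = 28.9040
Terminal value at t=4: TV = D_5/(r−g) = 30.0602/(0.111−0.04) = 423.3829
P₀ = 13.4958/(1+0.111)^1 + 17.3961/(1+0.111)^2 + 22.4236/(1+0.111)^3 + 28.9040/(1+0.111)^4 + 423.3829/(1+0.111)^4 = 339.4571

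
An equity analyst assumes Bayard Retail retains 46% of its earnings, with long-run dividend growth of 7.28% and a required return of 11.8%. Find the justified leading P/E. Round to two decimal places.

Payout ratio b = 1 − 0.46 = 0.54.
Justified leading P/E = b/(r−g) = 0.54/(0.118−0.0728) = 11.9469

11.95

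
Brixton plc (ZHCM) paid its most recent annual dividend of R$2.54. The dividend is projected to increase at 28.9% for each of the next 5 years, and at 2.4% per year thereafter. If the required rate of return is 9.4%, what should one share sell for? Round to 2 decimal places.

Two-stage DDM. Project D₁…D_5 at 0.289, terminal growth 0.024, discount at r = 0.094.
D_1 = 3.2741
D_2 = 4.2203
D_3 = 5.4399
D_4 = 7.0121
D_5 = 9.0385
Terminal value at t=5: TV = D_6/(r−g) = 9.2555/(0.094−0.024) = 132.2209
P₀ = 3.2741/(1+0.094)^1 + 4.2203/(1+0.094)^2 + 5.4399/(1+0.094)^3 + 7.0121/(1+0.094)^4 + 9.0385/(1+0.094)^5 + 132.2209/(1+0.094)^5 = 105.7117

R$105.71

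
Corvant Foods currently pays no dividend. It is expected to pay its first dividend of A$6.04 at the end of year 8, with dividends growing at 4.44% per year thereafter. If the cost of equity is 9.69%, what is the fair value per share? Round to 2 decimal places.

A$60.22

Deferred-dividend DDM. At t=7 the remaining stream is a growing perpetuity with first payment D_8 = 6.04.
V_7 = D_8/(r−g) = 6.04/(0.0969−0.0444) = 115.0476
P₀ = V_7/(1+r)^7 = 115.0476/(1+0.0969)^7 = 60.2155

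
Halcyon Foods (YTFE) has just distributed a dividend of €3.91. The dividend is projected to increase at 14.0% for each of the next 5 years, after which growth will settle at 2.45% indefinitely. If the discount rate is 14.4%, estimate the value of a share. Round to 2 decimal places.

€52.29

Two-stage DDM. Project D₁…D_5 at 0.14, terminal growth 0.0245, discount at r = 0.144.
D_1 = 4.4574
D_2 = 5.0814
D_3 = 5.7928
D_4 = 6.6038
D_5 = 7.5284
Terminal value at t=5: TV = D_6/(r−g) = 7.7128/(0.144−0.0245) = 64.5424
P₀ = 4.4574/(1+0.144)^1 + 5.0814/(1+0.144)^2 + 5.7928/(1+0.144)^3 + 6.6038/(1+0.144)^4 + 7.5284/(1+0.144)^5 + 64.5424/(1+0.144)^5 = 52.2852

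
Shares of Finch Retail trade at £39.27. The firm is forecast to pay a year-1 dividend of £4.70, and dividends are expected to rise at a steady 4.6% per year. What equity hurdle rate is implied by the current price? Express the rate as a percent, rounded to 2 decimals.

16.57%

Rearranging the constant-growth DDM: r = D₁/P₀ + g.
r = 4.7000 / 39.27 + 0.046 = 0.11968 + 0.046 = 0.16568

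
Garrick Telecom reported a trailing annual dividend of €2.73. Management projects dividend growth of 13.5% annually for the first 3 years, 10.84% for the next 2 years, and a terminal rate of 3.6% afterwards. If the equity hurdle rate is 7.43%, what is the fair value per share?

€108.60

Three-stage DDM. Project D₁…D_5; terminal Gordon value at t=5 with g = 0.036; discount at r = 0.0743.
D_1 = 3.0985
D_2 = 3.5169
D_3 = 3.9916
D_4 = 4.4243
D_5 = 4.9039
TV_5 = 5.0805/(0.0743−0.036) = 132.6491
P₀ = Σ Dₜ/(1+r)ᵗ + TV_5/(1+r)^5 = 108.5987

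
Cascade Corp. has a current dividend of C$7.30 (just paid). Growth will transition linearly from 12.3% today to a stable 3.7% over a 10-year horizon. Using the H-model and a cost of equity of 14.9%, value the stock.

C$95.62

H-model: P₀ = D₀[(1+g_L) + H(g_S−g_L)]/(r−g_L), with H = 10/2 = 5.
P₀ = 7.30 × [(1+0.037) + 5×(0.123−0.037)] / (0.149−0.037)
   = 7.30 × 1.4670 / 0.112 = 95.6170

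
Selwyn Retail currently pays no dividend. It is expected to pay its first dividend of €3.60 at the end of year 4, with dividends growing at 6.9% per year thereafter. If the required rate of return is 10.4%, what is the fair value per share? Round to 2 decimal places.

€76.44

Deferred-dividend DDM. At t=3 the remaining stream is a growing perpetuity with first payment D_4 = 3.60.
V_3 = D_4/(r−g) = 3.60/(0.104−0.069) = 102.8571
P₀ = V_3/(1+r)^3 = 102.8571/(1+0.104)^3 = 76.4412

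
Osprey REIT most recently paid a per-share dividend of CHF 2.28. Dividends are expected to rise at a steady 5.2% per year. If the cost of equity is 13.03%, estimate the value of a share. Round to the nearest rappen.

CHF 30.63

Gordon growth model: P₀ = D₁/(r − g). D₁ = 2.28 × (1 + 0.052) = 2.3986.
P₀ = 2.3986 / (0.1303 − 0.052) = 2.3986 / 0.0783 = 30.6330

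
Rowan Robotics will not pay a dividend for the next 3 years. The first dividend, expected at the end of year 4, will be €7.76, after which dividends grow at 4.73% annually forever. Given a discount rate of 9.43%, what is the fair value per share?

€126.00

Deferred-dividend DDM. At t=3 the remaining stream is a growing perpetuity with first payment D_4 = 7.76.
V_3 = D_4/(r−g) = 7.76/(0.0943−0.0473) = 165.1064
P₀ = V_3/(1+r)^3 = 165.1064/(1+0.0943)^3 = 125.9954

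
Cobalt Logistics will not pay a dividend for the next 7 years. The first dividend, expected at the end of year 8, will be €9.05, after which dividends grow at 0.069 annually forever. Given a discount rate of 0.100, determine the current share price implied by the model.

Deferred-dividend DDM. At t=7 the remaining stream is a growing perpetuity with first payment D_8 = 9.05.
V_7 = D_8/(r−g) = 9.05/(0.1−0.069) = 291.9355
P₀ = V_7/(1+r)^7 = 291.9355/(1+0.1)^7 = 149.8091

€149.81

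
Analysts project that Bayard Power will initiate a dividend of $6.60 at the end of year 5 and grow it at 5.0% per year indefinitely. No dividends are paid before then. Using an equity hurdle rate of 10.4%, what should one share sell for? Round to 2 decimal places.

$82.28

Deferred-dividend DDM. At t=4 the remaining stream is a growing perpetuity with first payment D_5 = 6.60.
V_4 = D_5/(r−g) = 6.60/(0.104−0.05) = 122.2222
P₀ = V_4/(1+r)^4 = 122.2222/(1+0.104)^4 = 82.2761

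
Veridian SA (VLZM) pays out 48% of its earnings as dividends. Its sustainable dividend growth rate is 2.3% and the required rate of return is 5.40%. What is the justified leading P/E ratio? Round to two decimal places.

Justified leading P/E = b/(r−g) = 0.48/(0.054−0.023) = 15.4839

15.48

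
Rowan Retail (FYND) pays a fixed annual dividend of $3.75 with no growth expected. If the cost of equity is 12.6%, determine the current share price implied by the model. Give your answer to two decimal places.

$29.76

Zero-growth DDM (perpetuity): P₀ = D/r = 3.75 / 0.126 = 29.7619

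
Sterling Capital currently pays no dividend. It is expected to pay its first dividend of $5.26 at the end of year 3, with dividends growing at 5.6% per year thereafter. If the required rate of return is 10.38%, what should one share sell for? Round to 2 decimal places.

Deferred-dividend DDM. At t=2 the remaining stream is a growing perpetuity with first payment D_3 = 5.26.
V_2 = D_3/(r−g) = 5.26/(0.1038−0.056) = 110.0418
P₀ = V_2/(1+r)^2 = 110.0418/(1+0.1038)^2 = 90.3186

$90.32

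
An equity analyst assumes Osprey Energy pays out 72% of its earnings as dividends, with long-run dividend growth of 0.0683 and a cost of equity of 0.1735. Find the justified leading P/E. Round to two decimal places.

6.84

Justified leading P/E = b/(r−g) = 0.72/(0.1735−0.0683) = 6.8441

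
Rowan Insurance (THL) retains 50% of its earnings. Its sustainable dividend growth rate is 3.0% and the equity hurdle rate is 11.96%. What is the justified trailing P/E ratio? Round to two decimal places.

5.75

Payout ratio b = 1 − 0.50 = 0.50.
Justified trailing P/E = b(1+g)/(r−g) = 0.50×(1+0.03)/(0.1196−0.03) = 5.7478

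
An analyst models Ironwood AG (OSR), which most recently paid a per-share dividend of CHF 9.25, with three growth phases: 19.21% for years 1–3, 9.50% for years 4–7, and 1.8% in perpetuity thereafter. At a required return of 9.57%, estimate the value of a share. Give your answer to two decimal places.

Three-stage DDM. Project D₁…D_7; terminal Gordon value at t=7 with g = 0.018; discount at r = 0.0957.
D_1 = 11.0269
D_2 = 13.1452
D_3 = 15.6704
D_4 = 17.1591
D_5 = 18.7892
D_6 = 20.5742
D_7 = 22.5287
TV_7 = 22.9342/(0.0957−0.018) = 295.1638
P₀ = Σ Dₜ/(1+r)ᵗ + TV_7/(1+r)^7 = 236.1757

CHF 236.18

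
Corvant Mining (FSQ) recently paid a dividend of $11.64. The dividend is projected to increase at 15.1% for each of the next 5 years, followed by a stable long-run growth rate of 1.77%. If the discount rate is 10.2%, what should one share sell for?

$241.11

Two-stage DDM. Project D₁…D_5 at 0.151, terminal growth 0.0177, discount at r = 0.102.
D_1 = 13.3976
D_2 = 15.4207
D_3 = 17.7492
D_4 = 20.4293
D_5 = 23.5142
Terminal value at t=5: TV = D_6/(r−g) = 23.9304/(0.102−0.0177) = 283.8715
P₀ = 13.3976/(1+0.102)^1 + 15.4207/(1+0.102)^2 + 17.7492/(1+0.102)^3 + 20.4293/(1+0.102)^4 + 23.5142/(1+0.102)^5 + 283.8715/(1+0.102)^5 = 241.1076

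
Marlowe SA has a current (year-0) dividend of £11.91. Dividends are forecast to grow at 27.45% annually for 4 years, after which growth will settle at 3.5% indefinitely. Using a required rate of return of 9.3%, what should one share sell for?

£463.90

Two-stage DDM. Project D₁…D_4 at 0.2745, terminal growth 0.035, discount at r = 0.093.
D_1 = 15.1793
D_2 = 19.3460
D_3 = 24.6565
D_4 = 31.4247
Terminal value at t=4: TV = D_5/(r−g) = 32.5246/(0.093−0.035) = 560.7683
P₀ = 15.1793/(1+0.093)^1 + 19.3460/(1+0.093)^2 + 24.6565/(1+0.093)^3 + 31.4247/(1+0.093)^4 + 560.7683/(1+0.093)^4 = 463.9021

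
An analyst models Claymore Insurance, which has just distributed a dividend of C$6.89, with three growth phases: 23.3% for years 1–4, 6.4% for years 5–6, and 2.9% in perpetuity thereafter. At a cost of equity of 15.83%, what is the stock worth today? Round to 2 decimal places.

C$107.30

Three-stage DDM. Project D₁…D_6; terminal Gordon value at t=6 with g = 0.029; discount at r = 0.1583.
D_1 = 8.4954
D_2 = 10.4748
D_3 = 12.9154
D_4 = 15.9247
D_5 = 16.9439
D_6 = 18.0283
TV_6 = 18.5511/(0.1583−0.029) = 143.4735
P₀ = Σ Dₜ/(1+r)ᵗ + TV_6/(1+r)^6 = 107.2990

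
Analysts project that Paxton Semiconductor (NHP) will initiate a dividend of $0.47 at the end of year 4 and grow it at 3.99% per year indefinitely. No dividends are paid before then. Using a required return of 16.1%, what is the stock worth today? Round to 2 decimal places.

Deferred-dividend DDM. At t=3 the remaining stream is a growing perpetuity with first payment D_4 = 0.47.
V_3 = D_4/(r−g) = 0.47/(0.161−0.0399) = 3.8811
P₀ = V_3/(1+r)^3 = 3.8811/(1+0.161)^3 = 2.4800

$2.48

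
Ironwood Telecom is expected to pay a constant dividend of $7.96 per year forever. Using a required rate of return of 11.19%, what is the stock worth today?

Zero-growth DDM (perpetuity): P₀ = D/r = 7.96 / 0.1119 = 71.1349

$71.13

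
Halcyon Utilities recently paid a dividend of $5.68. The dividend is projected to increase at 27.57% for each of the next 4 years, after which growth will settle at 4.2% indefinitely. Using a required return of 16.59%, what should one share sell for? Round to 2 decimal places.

$97.07

Two-stage DDM. Project D₁…D_4 at 0.2757, terminal growth 0.042, discount at r = 0.1659.
D_1 = 7.2460
D_2 = 9.2437
D_3 = 11.7922
D_4 = 15.0433
Terminal value at t=4: TV = D_5/(r−g) = 15.6751/(0.1659−0.042) = 126.5141
P₀ = 7.2460/(1+0.1659)^1 + 9.2437/(1+0.1659)^2 + 11.7922/(1+0.1659)^3 + 15.0433/(1+0.1659)^4 + 126.5141/(1+0.1659)^4 = 97.0661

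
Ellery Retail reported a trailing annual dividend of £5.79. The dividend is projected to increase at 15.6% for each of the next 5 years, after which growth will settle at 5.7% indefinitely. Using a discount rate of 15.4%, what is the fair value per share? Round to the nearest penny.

£92.74

Two-stage DDM. Project D₁…D_5 at 0.156, terminal growth 0.057, discount at r = 0.154.
D_1 = 6.6932
D_2 = 7.7374
D_3 = 8.9444
D_4 = 10.3397
D_5 = 11.9527
Terminal value at t=5: TV = D_6/(r−g) = 12.6341/(0.154−0.057) = 130.2480
P₀ = 6.6932/(1+0.154)^1 + 7.7374/(1+0.154)^2 + 8.9444/(1+0.154)^3 + 10.3397/(1+0.154)^4 + 11.9527/(1+0.154)^5 + 130.2480/(1+0.154)^5 = 92.7426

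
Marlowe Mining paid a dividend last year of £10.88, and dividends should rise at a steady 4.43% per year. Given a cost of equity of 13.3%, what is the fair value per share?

Gordon growth model: P₀ = D₁/(r − g). D₁ = 10.88 × (1 + 0.0443) = 11.3620.
P₀ = 11.3620 / (0.133 − 0.0443) = 11.3620 / 0.0887 = 128.0945

£128.09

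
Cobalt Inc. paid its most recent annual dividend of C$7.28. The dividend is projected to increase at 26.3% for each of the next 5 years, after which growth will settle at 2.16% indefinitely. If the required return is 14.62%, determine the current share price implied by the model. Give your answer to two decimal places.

C$146.12

Two-stage DDM. Project D₁…D_5 at 0.263, terminal growth 0.0216, discount at r = 0.1462.
D_1 = 9.1946
D_2 = 11.6128
D_3 = 14.6670
D_4 = 18.5244
D_5 = 23.3964
Terminal value at t=5: TV = D_6/(r−g) = 23.9017/(0.1462−0.0216) = 191.8275
P₀ = 9.1946/(1+0.1462)^1 + 11.6128/(1+0.1462)^2 + 14.6670/(1+0.1462)^3 + 18.5244/(1+0.1462)^4 + 23.3964/(1+0.1462)^5 + 191.8275/(1+0.1462)^5 = 146.1236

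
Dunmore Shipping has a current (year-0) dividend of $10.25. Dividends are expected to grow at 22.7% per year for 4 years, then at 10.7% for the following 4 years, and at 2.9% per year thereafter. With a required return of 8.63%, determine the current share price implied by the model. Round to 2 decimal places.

$449.20

Three-stage DDM. Project D₁…D_8; terminal Gordon value at t=8 with g = 0.029; discount at r = 0.0863.
D_1 = 12.5767
D_2 = 15.4317
D_3 = 18.9347
D_4 = 23.2328
D_5 = 25.7187
D_6 = 28.4706
D_7 = 31.5170
D_8 = 34.8893
TV_8 = 35.9011/(0.0863−0.029) = 626.5466
P₀ = Σ Dₜ/(1+r)ᵗ + TV_8/(1+r)^8 = 449.2002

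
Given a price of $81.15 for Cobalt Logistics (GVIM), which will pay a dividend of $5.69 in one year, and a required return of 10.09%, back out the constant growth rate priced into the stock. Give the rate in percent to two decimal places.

3.08%

From P₀ = D₁/(r − g), the implied growth is g = r − D₁/P₀.
g = 0.1009 − 5.69/81.15 = 0.1009 − 0.07012 = 0.03078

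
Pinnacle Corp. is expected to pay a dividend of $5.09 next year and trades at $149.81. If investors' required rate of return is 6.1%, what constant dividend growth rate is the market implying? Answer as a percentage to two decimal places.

From P₀ = D₁/(r − g), the implied growth is g = r − D₁/P₀.
g = 0.061 − 5.09/149.81 = 0.061 − 0.03398 = 0.02702

2.70%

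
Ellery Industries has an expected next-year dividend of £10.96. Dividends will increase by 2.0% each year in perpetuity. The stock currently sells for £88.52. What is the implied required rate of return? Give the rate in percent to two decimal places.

14.38%

Rearranging the constant-growth DDM: r = D₁/P₀ + g.
r = 10.9600 / 88.52 + 0.02 = 0.12381 + 0.02 = 0.14381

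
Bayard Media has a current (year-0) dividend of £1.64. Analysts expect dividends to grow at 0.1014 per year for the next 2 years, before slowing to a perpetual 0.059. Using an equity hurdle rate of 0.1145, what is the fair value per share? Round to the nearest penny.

Two-stage DDM. Project D₁…D_2 at 0.1014, terminal growth 0.059, discount at r = 0.1145.
D_1 = 1.8063
D_2 = 1.9895
Terminal value at t=2: TV = D_3/(r−g) = 2.1068/(0.1145−0.059) = 37.9609
P₀ = 1.8063/(1+0.1145)^1 + 1.9895/(1+0.1145)^2 + 37.9609/(1+0.1145)^2 = 33.7840

£33.78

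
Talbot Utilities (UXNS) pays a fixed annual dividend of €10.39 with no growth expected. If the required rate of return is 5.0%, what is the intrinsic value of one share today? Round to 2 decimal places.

€207.80

Zero-growth DDM (perpetuity): P₀ = D/r = 10.39 / 0.05 = 207.8000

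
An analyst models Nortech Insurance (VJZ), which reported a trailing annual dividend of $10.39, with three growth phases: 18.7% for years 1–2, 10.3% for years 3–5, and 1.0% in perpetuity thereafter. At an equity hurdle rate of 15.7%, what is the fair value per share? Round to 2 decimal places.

Three-stage DDM. Project D₁…D_5; terminal Gordon value at t=5 with g = 0.01; discount at r = 0.157.
D_1 = 12.3329
D_2 = 14.6392
D_3 = 16.1470
D_4 = 17.8102
D_5 = 19.6446
TV_5 = 19.8411/(0.157−0.01) = 134.9732
P₀ = Σ Dₜ/(1+r)ᵗ + TV_5/(1+r)^5 = 116.5343

$116.53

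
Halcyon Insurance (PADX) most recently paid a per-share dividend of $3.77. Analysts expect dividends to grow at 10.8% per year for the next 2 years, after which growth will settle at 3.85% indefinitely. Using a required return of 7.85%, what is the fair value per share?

Two-stage DDM. Project D₁…D_2 at 0.108, terminal growth 0.0385, discount at r = 0.0785.
D_1 = 4.1772
D_2 = 4.6283
Terminal value at t=2: TV = D_3/(r−g) = 4.8065/(0.0785−0.0385) = 120.1621
P₀ = 4.1772/(1+0.0785)^1 + 4.6283/(1+0.0785)^2 + 120.1621/(1+0.0785)^2 = 111.1585

$111.16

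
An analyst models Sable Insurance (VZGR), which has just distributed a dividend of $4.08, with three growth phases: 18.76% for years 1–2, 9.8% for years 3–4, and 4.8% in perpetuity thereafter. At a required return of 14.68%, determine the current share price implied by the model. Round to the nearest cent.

$59.35

Three-stage DDM. Project D₁…D_4; terminal Gordon value at t=4 with g = 0.048; discount at r = 0.1468.
D_1 = 4.8454
D_2 = 5.7544
D_3 = 6.3183
D_4 = 6.9375
TV_4 = 7.2705/(0.1468−0.048) = 73.5884
P₀ = Σ Dₜ/(1+r)ᵗ + TV_4/(1+r)^4 = 59.3469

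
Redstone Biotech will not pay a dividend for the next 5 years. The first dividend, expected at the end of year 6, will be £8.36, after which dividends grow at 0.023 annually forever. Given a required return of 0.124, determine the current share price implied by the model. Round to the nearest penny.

£46.14

Deferred-dividend DDM. At t=5 the remaining stream is a growing perpetuity with first payment D_6 = 8.36.
V_5 = D_6/(r−g) = 8.36/(0.124−0.023) = 82.7723
P₀ = V_5/(1+r)^5 = 82.7723/(1+0.124)^5 = 46.1374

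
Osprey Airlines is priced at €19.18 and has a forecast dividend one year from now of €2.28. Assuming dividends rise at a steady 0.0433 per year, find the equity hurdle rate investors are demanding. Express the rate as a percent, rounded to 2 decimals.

Rearranging the constant-growth DDM: r = D₁/P₀ + g.
r = 2.2800 / 19.18 + 0.0433 = 0.11887 + 0.0433 = 0.16217

16.22%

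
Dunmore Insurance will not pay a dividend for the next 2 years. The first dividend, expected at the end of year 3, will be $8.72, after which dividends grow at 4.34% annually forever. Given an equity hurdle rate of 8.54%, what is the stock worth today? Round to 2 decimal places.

$176.23

Deferred-dividend DDM. At t=2 the remaining stream is a growing perpetuity with first payment D_3 = 8.72.
V_2 = D_3/(r−g) = 8.72/(0.0854−0.0434) = 207.6190
P₀ = V_2/(1+r)^2 = 207.6190/(1+0.0854)^2 = 176.2331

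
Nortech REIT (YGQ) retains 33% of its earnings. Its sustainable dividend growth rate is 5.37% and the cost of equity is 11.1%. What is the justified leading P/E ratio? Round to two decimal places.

11.69

Payout ratio b = 1 − 0.33 = 0.67.
Justified leading P/E = b/(r−g) = 0.67/(0.111−0.0537) = 11.6928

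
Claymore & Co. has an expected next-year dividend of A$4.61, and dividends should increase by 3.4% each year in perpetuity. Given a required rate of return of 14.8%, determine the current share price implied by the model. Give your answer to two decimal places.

A$40.44

Gordon growth model: P₀ = D₁/(r − g), with D₁ = 4.61 given directly.
P₀ = 4.6100 / (0.148 − 0.034) = 4.6100 / 0.114 = 40.4386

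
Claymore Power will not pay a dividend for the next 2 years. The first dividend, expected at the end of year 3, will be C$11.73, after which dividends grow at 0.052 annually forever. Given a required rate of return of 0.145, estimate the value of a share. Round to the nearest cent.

Deferred-dividend DDM. At t=2 the remaining stream is a growing perpetuity with first payment D_3 = 11.73.
V_2 = D_3/(r−g) = 11.73/(0.145−0.052) = 126.1290
P₀ = V_2/(1+r)^2 = 126.1290/(1+0.145)^2 = 96.2064

C$96.21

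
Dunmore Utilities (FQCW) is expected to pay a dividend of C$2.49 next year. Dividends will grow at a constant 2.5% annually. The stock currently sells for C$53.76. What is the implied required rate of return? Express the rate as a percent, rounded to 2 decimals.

Rearranging the constant-growth DDM: r = D₁/P₀ + g.
r = 2.4900 / 53.76 + 0.025 = 0.04632 + 0.025 = 0.07132

7.13%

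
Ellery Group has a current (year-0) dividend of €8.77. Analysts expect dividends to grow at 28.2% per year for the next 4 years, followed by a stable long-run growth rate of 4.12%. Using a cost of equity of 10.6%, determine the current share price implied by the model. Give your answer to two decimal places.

€305.82

Two-stage DDM. Project D₁…D_4 at 0.282, terminal growth 0.0412, discount at r = 0.106.
D_1 = 11.2431
D_2 = 14.4137
D_3 = 18.4784
D_4 = 23.6893
Terminal value at t=4: TV = D_5/(r−g) = 24.6653/(0.106−0.0412) = 380.6369
P₀ = 11.2431/(1+0.106)^1 + 14.4137/(1+0.106)^2 + 18.4784/(1+0.106)^3 + 23.6893/(1+0.106)^4 + 380.6369/(1+0.106)^4 = 305.8234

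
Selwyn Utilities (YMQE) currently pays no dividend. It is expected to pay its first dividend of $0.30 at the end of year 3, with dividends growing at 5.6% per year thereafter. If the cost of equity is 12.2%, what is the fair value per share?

$3.61

Deferred-dividend DDM. At t=2 the remaining stream is a growing perpetuity with first payment D_3 = 0.30.
V_2 = D_3/(r−g) = 0.30/(0.122−0.056) = 4.5455
P₀ = V_2/(1+r)^2 = 4.5455/(1+0.122)^2 = 3.6107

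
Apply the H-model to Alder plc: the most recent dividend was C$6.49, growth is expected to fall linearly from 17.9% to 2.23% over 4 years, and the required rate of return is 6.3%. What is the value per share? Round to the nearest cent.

H-model: P₀ = D₀[(1+g_L) + H(g_S−g_L)]/(r−g_L), with H = 4/2 = 2.
P₀ = 6.49 × [(1+0.0223) + 2×(0.179−0.0223)] / (0.063−0.0223)
   = 6.49 × 1.3357 / 0.0407 = 212.9900

C$212.99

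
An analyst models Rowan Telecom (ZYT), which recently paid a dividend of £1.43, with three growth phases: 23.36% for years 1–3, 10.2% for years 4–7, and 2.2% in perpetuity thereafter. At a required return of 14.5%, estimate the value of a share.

Three-stage DDM. Project D₁…D_7; terminal Gordon value at t=7 with g = 0.022; discount at r = 0.145.
D_1 = 1.7640
D_2 = 2.1761
D_3 = 2.6845
D_4 = 2.9583
D_5 = 3.2600
D_6 = 3.5926
D_7 = 3.9590
TV_7 = 4.0461/(0.145−0.022) = 32.8951
P₀ = Σ Dₜ/(1+r)ᵗ + TV_7/(1+r)^7 = 24.2447

£24.24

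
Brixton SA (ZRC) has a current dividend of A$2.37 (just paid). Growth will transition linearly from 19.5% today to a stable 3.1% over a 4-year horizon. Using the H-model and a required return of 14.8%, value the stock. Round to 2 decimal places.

H-model: P₀ = D₀[(1+g_L) + H(g_S−g_L)]/(r−g_L), with H = 4/2 = 2.
P₀ = 2.37 × [(1+0.031) + 2×(0.195−0.031)] / (0.148−0.031)
   = 2.37 × 1.3590 / 0.117 = 27.5285

A$27.53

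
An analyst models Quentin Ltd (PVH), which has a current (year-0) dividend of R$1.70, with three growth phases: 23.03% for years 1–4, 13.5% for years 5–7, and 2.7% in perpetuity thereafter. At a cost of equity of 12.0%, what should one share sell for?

Three-stage DDM. Project D₁…D_7; terminal Gordon value at t=7 with g = 0.027; discount at r = 0.12.
D_1 = 2.0915
D_2 = 2.5732
D_3 = 3.1658
D_4 = 3.8949
D_5 = 4.4207
D_6 = 5.0175
D_7 = 5.6948
TV_7 = 5.8486/(0.12−0.027) = 62.8880
P₀ = Σ Dₜ/(1+r)ᵗ + TV_7/(1+r)^7 = 44.7212

R$44.72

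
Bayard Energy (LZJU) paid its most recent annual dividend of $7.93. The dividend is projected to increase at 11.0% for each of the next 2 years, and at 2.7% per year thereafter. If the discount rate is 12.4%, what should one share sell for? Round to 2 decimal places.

$97.45

Two-stage DDM. Project D₁…D_2 at 0.11, terminal growth 0.027, discount at r = 0.124.
D_1 = 8.8023
D_2 = 9.7706
Terminal value at t=2: TV = D_3/(r−g) = 10.0344/(0.124−0.027) = 103.4470
P₀ = 8.8023/(1+0.124)^1 + 9.7706/(1+0.124)^2 + 103.4470/(1+0.124)^2 = 97.4463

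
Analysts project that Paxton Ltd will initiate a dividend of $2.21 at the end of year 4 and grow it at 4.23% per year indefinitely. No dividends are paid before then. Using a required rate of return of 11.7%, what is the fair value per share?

$21.23

Deferred-dividend DDM. At t=3 the remaining stream is a growing perpetuity with first payment D_4 = 2.21.
V_3 = D_4/(r−g) = 2.21/(0.117−0.0423) = 29.5850
P₀ = V_3/(1+r)^3 = 29.5850/(1+0.117)^3 = 21.2282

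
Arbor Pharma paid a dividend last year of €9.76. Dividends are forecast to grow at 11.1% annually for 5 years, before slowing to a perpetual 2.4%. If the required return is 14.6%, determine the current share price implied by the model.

Two-stage DDM. Project D₁…D_5 at 0.111, terminal growth 0.024, discount at r = 0.146.
D_1 = 10.8434
D_2 = 12.0470
D_3 = 13.3842
D_4 = 14.8698
D_5 = 16.5204
Terminal value at t=5: TV = D_6/(r−g) = 16.9169/(0.146−0.024) = 138.6629
P₀ = 10.8434/(1+0.146)^1 + 12.0470/(1+0.146)^2 + 13.3842/(1+0.146)^3 + 14.8698/(1+0.146)^4 + 16.5204/(1+0.146)^5 + 138.6629/(1+0.146)^5 = 114.6583

€114.66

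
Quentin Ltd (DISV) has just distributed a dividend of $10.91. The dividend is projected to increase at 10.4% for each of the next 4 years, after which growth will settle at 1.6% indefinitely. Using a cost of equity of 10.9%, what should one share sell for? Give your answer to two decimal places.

Two-stage DDM. Project D₁…D_4 at 0.104, terminal growth 0.016, discount at r = 0.109.
D_1 = 12.0446
D_2 = 13.2973
D_3 = 14.6802
D_4 = 16.2069
Terminal value at t=4: TV = D_5/(r−g) = 16.4663/(0.109−0.016) = 177.0565
P₀ = 12.0446/(1+0.109)^1 + 13.2973/(1+0.109)^2 + 14.6802/(1+0.109)^3 + 16.2069/(1+0.109)^4 + 177.0565/(1+0.109)^4 = 160.2042

$160.20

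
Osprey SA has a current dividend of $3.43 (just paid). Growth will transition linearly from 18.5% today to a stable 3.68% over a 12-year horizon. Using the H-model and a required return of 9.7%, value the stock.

H-model: P₀ = D₀[(1+g_L) + H(g_S−g_L)]/(r−g_L), with H = 12/2 = 6.
P₀ = 3.43 × [(1+0.0368) + 6×(0.185−0.0368)] / (0.097−0.0368)
   = 3.43 × 1.9260 / 0.0602 = 109.7372

$109.74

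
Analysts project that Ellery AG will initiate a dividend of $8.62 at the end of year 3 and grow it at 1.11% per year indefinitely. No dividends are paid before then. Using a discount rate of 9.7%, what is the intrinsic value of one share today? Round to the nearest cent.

Deferred-dividend DDM. At t=2 the remaining stream is a growing perpetuity with first payment D_3 = 8.62.
V_2 = D_3/(r−g) = 8.62/(0.097−0.0111) = 100.3492
P₀ = V_2/(1+r)^2 = 100.3492/(1+0.097)^2 = 83.3875

$83.39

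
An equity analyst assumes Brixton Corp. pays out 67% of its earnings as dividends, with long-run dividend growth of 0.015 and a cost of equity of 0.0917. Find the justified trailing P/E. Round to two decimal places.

8.87

Justified trailing P/E = b(1+g)/(r−g) = 0.67×(1+0.015)/(0.0917−0.015) = 8.8664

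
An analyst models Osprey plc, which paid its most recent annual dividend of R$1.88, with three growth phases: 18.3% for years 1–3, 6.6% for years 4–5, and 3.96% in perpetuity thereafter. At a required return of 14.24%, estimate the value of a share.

Three-stage DDM. Project D₁…D_5; terminal Gordon value at t=5 with g = 0.0396; discount at r = 0.1424.
D_1 = 2.2240
D_2 = 2.6310
D_3 = 3.1125
D_4 = 3.3179
D_5 = 3.5369
TV_5 = 3.6770/(0.1424−0.0396) = 35.7684
P₀ = Σ Dₜ/(1+r)ᵗ + TV_5/(1+r)^5 = 28.1989

R$28.20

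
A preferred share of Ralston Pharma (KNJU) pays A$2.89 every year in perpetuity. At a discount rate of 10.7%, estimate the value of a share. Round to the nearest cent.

A$27.01

Zero-growth DDM (perpetuity): P₀ = D/r = 2.89 / 0.107 = 27.0093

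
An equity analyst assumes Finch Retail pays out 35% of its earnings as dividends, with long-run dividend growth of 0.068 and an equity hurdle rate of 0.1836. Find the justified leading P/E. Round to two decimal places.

3.03

Justified leading P/E = b/(r−g) = 0.35/(0.1836−0.068) = 3.0277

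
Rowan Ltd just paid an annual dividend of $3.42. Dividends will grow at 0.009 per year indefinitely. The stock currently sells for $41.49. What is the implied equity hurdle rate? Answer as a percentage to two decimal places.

9.22%

Rearranging the constant-growth DDM: r = D₁/P₀ + g.
D₁ = 3.42 × (1 + 0.009) = 3.4508.
r = 3.4508 / 41.49 + 0.009 = 0.08317 + 0.009 = 0.09217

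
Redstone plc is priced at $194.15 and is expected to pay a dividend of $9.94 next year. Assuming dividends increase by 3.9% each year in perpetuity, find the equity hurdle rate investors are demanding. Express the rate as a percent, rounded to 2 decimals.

9.02%

Rearranging the constant-growth DDM: r = D₁/P₀ + g.
r = 9.9400 / 194.15 + 0.039 = 0.05120 + 0.039 = 0.09020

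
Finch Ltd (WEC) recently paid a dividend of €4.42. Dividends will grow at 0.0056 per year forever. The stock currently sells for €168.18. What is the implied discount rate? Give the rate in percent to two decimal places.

Rearranging the constant-growth DDM: r = D₁/P₀ + g.
D₁ = 4.42 × (1 + 0.0056) = 4.4448.
r = 4.4448 / 168.18 + 0.0056 = 0.02643 + 0.0056 = 0.03203

3.20%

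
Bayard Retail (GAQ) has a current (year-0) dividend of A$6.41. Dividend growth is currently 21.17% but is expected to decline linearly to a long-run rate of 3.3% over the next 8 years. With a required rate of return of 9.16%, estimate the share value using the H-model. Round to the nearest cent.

A$191.18

H-model: P₀ = D₀[(1+g_L) + H(g_S−g_L)]/(r−g_L), with H = 8/2 = 4.
P₀ = 6.41 × [(1+0.033) + 4×(0.2117−0.033)] / (0.0916−0.033)
   = 6.41 × 1.7478 / 0.0586 = 191.1843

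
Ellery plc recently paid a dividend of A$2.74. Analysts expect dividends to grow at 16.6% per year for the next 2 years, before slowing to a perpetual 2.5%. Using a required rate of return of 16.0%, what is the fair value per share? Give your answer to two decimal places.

A$26.54

Two-stage DDM. Project D₁…D_2 at 0.166, terminal growth 0.025, discount at r = 0.16.
D_1 = 3.1948
D_2 = 3.7252
Terminal value at t=2: TV = D_3/(r−g) = 3.8183/(0.16−0.025) = 28.2838
P₀ = 3.1948/(1+0.16)^1 + 3.7252/(1+0.16)^2 + 28.2838/(1+0.16)^2 = 26.5421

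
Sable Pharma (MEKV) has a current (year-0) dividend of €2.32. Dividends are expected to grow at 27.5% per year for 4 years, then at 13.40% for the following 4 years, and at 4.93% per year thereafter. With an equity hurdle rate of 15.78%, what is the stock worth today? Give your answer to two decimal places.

€55.20

Three-stage DDM. Project D₁…D_8; terminal Gordon value at t=8 with g = 0.0493; discount at r = 0.1578.
D_1 = 2.9580
D_2 = 3.7714
D_3 = 4.8086
D_4 = 6.1310
D_5 = 6.9525
D_6 = 7.8841
D_7 = 8.9406
D_8 = 10.1387
TV_8 = 10.6385/(0.1578−0.0493) = 98.0507
P₀ = Σ Dₜ/(1+r)ᵗ + TV_8/(1+r)^8 = 55.2046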